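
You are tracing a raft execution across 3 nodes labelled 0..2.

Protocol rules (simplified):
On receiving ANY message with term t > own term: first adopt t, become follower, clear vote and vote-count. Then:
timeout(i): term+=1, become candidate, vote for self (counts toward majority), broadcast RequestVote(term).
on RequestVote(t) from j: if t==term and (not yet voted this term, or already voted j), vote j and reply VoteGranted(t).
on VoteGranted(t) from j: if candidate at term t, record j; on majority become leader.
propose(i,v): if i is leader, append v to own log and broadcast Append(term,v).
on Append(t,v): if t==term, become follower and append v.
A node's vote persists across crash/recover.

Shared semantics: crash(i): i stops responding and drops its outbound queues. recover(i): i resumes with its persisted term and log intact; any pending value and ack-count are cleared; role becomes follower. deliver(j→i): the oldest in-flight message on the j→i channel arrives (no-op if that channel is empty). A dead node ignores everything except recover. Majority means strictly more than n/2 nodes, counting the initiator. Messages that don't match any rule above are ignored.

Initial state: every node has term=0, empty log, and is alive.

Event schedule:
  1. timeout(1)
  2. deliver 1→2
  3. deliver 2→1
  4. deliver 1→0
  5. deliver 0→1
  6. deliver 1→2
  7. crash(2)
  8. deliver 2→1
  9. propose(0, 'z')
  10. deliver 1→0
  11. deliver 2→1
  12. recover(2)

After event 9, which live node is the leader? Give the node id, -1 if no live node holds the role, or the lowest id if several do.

1

after 1 — timeout(1): n1:cand/t1/[-]
after 2 — deliver 1→2: n2:foll/t1/[-]
after 3 — deliver 2→1: n1:lead/t1/[-]
after 4 — deliver 1→0: n0:foll/t1/[-]
after 5 — deliver 0→1: ·
after 6 — deliver 1→2: ·
after 7 — crash(2): n2:✗foll/t1/[-]
after 8 — deliver 2→1: ·
after 9 — propose(0,'z'): ·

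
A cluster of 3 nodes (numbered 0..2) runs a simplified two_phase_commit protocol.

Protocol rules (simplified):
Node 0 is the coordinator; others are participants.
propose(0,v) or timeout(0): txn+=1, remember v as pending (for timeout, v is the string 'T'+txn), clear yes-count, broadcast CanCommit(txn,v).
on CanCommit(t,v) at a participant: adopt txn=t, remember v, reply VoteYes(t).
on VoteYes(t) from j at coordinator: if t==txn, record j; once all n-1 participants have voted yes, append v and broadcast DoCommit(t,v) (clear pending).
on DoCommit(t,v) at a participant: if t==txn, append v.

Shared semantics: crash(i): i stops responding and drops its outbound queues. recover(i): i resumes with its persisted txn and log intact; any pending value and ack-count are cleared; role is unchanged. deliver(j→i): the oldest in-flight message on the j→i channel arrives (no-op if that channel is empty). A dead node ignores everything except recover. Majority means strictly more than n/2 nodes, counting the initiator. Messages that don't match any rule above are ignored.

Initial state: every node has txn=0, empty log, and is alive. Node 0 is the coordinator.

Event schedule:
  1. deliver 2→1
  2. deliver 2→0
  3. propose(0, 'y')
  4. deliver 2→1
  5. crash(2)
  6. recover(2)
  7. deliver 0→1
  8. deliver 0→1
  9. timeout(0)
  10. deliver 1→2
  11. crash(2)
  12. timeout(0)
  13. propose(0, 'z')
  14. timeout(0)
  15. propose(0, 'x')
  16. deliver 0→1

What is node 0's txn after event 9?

after 1 — deliver 2→1: ·
after 2 — deliver 2→0: ·
after 3 — propose(0,'y'): n0:coor/t1/[-]
after 4 — deliver 2→1: ·
after 5 — crash(2): n2:✗part/t0/[-]
after 6 — recover(2): n2:part/t0/[-]
after 7 — deliver 0→1: n1:part/t1/[-]
after 8 — deliver 0→1: ·
after 9 — timeout(0): n0:coor/t2/[-]

2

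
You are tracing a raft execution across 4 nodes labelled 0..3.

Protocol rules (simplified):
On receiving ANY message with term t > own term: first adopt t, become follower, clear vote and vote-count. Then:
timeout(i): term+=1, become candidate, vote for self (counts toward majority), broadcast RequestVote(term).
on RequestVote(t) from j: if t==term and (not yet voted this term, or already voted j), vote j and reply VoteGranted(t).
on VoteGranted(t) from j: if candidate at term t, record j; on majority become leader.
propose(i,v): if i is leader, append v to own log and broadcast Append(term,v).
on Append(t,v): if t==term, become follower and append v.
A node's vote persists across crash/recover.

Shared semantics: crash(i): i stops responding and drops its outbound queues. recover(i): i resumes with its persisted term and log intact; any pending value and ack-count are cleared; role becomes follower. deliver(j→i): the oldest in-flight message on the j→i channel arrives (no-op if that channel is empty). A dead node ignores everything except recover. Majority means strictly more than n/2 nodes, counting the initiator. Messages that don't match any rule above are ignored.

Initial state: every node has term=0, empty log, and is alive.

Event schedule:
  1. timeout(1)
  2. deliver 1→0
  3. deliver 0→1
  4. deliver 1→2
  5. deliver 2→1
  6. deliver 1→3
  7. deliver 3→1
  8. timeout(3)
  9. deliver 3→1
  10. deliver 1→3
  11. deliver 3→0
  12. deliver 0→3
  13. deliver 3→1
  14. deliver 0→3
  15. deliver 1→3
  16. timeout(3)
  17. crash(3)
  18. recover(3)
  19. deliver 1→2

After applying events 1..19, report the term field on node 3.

[1] timeout(1) → N1(cand t1 [-])
[2] deliver 1→0 → N0(foll t1 [-])
[3] deliver 0→1 → ∅
[4] deliver 1→2 → N2(foll t1 [-])
[5] deliver 2→1 → N1(lead t1 [-])
[6] deliver 1→3 → N3(foll t1 [-])
[7] deliver 3→1 → ∅
[8] timeout(3) → N3(cand t2 [-])
[9] deliver 3→1 → N1(foll t2 [-])
[10] deliver 1→3 → ∅
[11] deliver 3→0 → N0(foll t2 [-])
[12] deliver 0→3 → N3(lead t2 [-])
[13] deliver 3→1 → ∅
[14] deliver 0→3 → ∅
[15] deliver 1→3 → ∅
[16] timeout(3) → N3(cand t3 [-])
[17] crash(3) → N3(✗cand t3 [-])
[18] recover(3) → N3(foll t3 [-])
[19] deliver 1→2 → ∅

3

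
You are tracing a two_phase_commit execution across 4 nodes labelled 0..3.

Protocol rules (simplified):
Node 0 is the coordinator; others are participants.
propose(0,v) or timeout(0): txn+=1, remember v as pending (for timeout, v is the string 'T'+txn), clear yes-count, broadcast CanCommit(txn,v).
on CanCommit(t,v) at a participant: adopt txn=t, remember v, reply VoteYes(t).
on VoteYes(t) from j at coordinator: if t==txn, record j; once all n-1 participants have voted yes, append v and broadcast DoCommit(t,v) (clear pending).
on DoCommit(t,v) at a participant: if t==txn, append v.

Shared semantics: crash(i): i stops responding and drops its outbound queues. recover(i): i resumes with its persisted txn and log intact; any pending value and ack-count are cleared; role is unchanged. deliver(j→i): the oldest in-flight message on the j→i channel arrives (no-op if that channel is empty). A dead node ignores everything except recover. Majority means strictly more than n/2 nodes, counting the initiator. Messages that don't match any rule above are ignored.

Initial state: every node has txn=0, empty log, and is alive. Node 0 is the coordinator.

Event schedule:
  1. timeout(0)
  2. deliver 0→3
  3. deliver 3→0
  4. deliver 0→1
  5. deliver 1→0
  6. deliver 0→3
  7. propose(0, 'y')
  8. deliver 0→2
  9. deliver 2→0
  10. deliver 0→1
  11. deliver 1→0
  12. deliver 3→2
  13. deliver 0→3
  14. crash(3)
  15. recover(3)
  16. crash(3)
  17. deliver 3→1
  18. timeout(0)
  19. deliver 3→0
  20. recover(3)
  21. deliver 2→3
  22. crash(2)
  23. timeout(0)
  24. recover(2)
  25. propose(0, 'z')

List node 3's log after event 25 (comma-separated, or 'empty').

empty

[1] timeout(0) → N0(coor t1 [-])
[2] deliver 0→3 → N3(part t1 [-])
[3] deliver 3→0 → ∅
[4] deliver 0→1 → N1(part t1 [-])
[5] deliver 1→0 → ∅
[6] deliver 0→3 → ∅
[7] propose(0,'y') → N0(coor t2 [-])
[8] deliver 0→2 → N2(part t1 [-])
[9] deliver 2→0 → ∅
[10] deliver 0→1 → N1(part t2 [-])
[11] deliver 1→0 → ∅
[12] deliver 3→2 → ∅
[13] deliver 0→3 → N3(part t2 [-])
[14] crash(3) → N3(✗part t2 [-])
[15] recover(3) → N3(part t2 [-])
[16] crash(3) → N3(✗part t2 [-])
[17] deliver 3→1 → ∅
[18] timeout(0) → N0(coor t3 [-])
[19] deliver 3→0 → ∅
[20] recover(3) → N3(part t2 [-])
[21] deliver 2→3 → ∅
[22] crash(2) → N2(✗part t1 [-])
[23] timeout(0) → N0(coor t4 [-])
[24] recover(2) → N2(part t1 [-])
[25] propose(0,'z') → N0(coor t5 [-])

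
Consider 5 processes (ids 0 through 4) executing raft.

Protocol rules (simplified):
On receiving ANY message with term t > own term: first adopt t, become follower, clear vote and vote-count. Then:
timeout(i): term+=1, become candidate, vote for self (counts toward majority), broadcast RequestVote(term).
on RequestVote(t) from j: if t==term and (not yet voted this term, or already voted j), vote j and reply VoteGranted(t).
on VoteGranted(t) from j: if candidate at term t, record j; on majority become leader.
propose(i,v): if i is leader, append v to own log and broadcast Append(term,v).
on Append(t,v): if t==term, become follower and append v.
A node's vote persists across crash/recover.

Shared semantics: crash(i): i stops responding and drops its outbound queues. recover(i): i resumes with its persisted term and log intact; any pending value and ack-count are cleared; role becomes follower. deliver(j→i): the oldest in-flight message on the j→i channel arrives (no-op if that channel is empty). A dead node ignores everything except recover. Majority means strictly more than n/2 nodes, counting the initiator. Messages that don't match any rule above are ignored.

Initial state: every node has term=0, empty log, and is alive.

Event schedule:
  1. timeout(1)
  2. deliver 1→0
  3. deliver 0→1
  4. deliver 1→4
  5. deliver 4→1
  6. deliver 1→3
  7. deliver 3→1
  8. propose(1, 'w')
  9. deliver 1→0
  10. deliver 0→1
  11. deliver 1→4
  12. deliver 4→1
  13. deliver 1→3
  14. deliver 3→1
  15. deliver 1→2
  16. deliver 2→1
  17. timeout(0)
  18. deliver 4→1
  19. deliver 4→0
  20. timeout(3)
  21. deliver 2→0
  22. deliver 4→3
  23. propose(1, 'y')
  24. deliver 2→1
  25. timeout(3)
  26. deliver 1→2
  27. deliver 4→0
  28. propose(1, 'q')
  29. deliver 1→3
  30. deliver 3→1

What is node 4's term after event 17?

1

step 1 timeout(1): 1={cand,t=1,log=-}
step 2 deliver 1→0: 0={foll,t=1,log=-}
step 3 deliver 0→1: —
step 4 deliver 1→4: 4={foll,t=1,log=-}
step 5 deliver 4→1: 1={lead,t=1,log=-}
step 6 deliver 1→3: 3={foll,t=1,log=-}
step 7 deliver 3→1: —
step 8 propose(1,'w'): 1={lead,t=1,log=w}
step 9 deliver 1→0: 0={foll,t=1,log=w}
step 10 deliver 0→1: —
step 11 deliver 1→4: 4={foll,t=1,log=w}
step 12 deliver 4→1: —
step 13 deliver 1→3: 3={foll,t=1,log=w}
step 14 deliver 3→1: —
step 15 deliver 1→2: 2={foll,t=1,log=-}
step 16 deliver 2→1: —
step 17 timeout(0): 0={cand,t=2,log=w}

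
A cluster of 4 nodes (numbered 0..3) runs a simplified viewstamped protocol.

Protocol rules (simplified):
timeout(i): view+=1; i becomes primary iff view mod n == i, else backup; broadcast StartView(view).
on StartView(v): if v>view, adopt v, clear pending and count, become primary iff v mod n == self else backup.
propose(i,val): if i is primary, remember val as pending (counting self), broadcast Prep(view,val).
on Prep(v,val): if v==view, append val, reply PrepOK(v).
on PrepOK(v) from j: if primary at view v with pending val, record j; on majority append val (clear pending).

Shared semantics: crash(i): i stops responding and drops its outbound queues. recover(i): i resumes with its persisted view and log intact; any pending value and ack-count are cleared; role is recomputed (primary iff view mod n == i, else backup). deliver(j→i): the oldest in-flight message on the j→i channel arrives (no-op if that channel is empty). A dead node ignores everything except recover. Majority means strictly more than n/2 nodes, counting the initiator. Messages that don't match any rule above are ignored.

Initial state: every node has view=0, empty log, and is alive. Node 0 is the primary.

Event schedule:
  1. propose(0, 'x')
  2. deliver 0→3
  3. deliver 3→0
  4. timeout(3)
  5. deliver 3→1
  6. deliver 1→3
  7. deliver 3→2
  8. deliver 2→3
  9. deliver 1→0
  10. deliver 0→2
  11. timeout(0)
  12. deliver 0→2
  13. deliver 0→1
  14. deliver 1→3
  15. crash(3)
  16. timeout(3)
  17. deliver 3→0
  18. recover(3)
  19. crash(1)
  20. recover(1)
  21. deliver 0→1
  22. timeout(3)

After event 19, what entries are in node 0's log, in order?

empty

e1 propose(0,'x'): ·
e2 deliver 0→3: 3[back,v=0,x]
e3 deliver 3→0: ·
e4 timeout(3): 3[back,v=1,x]
e5 deliver 3→1: 1[prim,v=1,-]
e6 deliver 1→3: ·
e7 deliver 3→2: 2[back,v=1,-]
e8 deliver 2→3: ·
e9 deliver 1→0: ·
e10 deliver 0→2: ·
e11 timeout(0): 0[back,v=1,-]
e12 deliver 0→2: ·
e13 deliver 0→1: ·
e14 deliver 1→3: ·
e15 crash(3): 3[✗back,v=1,x]
e16 timeout(3): ·
e17 deliver 3→0: ·
e18 recover(3): 3[back,v=1,x]
e19 crash(1): 1[✗prim,v=1,-]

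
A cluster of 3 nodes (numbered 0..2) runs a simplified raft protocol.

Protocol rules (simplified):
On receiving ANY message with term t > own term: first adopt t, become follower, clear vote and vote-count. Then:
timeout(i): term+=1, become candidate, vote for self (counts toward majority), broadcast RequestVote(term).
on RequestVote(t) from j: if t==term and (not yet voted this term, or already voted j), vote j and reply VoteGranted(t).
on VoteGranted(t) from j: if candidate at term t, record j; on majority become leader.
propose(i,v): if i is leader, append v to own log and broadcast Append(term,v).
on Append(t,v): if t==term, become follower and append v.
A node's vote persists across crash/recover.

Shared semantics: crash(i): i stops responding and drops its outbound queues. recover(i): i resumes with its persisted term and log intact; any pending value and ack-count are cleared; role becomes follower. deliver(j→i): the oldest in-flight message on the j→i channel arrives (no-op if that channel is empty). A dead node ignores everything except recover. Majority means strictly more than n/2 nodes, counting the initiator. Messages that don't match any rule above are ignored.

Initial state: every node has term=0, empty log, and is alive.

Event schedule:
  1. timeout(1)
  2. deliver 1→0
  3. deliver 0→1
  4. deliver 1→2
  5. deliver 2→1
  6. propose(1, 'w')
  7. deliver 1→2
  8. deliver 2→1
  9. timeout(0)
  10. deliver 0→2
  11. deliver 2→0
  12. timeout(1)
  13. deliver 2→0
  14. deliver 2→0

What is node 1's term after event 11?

1

1. timeout(1):  <1:cand t1 ->
2. deliver 1→0:  <0:foll t1 ->
3. deliver 0→1:  <1:lead t1 ->
4. deliver 1→2:  <2:foll t1 ->
5. deliver 2→1:  nop
6. propose(1,'w'):  <1:lead t1 w>
7. deliver 1→2:  <2:foll t1 w>
8. deliver 2→1:  nop
9. timeout(0):  <0:cand t2 ->
10. deliver 0→2:  <2:foll t2 w>
11. deliver 2→0:  <0:lead t2 ->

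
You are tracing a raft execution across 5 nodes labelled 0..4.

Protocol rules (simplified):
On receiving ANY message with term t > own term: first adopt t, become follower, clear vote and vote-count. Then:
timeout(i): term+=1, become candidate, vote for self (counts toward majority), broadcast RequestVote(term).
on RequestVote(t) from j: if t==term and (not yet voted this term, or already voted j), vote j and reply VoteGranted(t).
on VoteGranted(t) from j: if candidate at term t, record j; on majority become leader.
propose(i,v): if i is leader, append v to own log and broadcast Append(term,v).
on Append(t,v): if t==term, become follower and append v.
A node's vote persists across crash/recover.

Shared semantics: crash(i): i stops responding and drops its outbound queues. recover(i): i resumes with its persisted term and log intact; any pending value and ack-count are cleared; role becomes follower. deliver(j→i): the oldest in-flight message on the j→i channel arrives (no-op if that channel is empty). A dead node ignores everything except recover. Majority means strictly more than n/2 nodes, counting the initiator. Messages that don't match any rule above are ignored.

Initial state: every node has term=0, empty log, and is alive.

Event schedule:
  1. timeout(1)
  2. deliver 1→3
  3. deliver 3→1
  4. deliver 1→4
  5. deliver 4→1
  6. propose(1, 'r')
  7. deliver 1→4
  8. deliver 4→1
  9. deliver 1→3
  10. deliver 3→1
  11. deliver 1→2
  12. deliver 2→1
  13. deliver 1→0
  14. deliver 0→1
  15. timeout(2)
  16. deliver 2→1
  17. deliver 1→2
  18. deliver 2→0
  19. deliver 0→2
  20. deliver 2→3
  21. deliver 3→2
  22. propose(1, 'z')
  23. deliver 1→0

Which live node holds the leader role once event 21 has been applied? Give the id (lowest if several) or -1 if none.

2

1. timeout(1):  <1:cand t1 ->
2. deliver 1→3:  <3:foll t1 ->
3. deliver 3→1:  nop
4. deliver 1→4:  <4:foll t1 ->
5. deliver 4→1:  <1:lead t1 ->
6. propose(1,'r'):  <1:lead t1 r>
7. deliver 1→4:  <4:foll t1 r>
8. deliver 4→1:  nop
9. deliver 1→3:  <3:foll t1 r>
10. deliver 3→1:  nop
11. deliver 1→2:  <2:foll t1 ->
12. deliver 2→1:  nop
13. deliver 1→0:  <0:foll t1 ->
14. deliver 0→1:  nop
15. timeout(2):  <2:cand t2 ->
16. deliver 2→1:  <1:foll t2 r>
17. deliver 1→2:  nop
18. deliver 2→0:  <0:foll t2 ->
19. deliver 0→2:  nop
20. deliver 2→3:  <3:foll t2 r>
21. deliver 3→2:  <2:lead t2 ->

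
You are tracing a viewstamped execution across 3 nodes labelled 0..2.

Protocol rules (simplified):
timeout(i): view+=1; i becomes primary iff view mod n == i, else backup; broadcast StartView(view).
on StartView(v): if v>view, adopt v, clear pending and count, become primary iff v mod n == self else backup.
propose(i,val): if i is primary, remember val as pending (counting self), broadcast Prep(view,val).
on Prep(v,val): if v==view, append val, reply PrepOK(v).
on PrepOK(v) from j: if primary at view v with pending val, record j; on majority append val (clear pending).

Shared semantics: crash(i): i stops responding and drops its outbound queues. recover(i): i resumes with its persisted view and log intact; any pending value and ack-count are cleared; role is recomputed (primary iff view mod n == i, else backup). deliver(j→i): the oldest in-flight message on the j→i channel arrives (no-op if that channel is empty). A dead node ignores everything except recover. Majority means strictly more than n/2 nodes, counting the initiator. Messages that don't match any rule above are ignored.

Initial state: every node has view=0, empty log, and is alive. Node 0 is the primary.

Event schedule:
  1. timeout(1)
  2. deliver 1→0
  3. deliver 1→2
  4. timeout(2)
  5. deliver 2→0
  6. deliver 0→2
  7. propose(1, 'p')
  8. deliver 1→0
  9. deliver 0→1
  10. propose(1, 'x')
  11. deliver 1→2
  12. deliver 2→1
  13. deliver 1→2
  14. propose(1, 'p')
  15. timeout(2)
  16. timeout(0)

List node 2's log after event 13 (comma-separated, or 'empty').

empty

[1] timeout(1) → N1(prim v1 [-])
[2] deliver 1→0 → N0(back v1 [-])
[3] deliver 1→2 → N2(back v1 [-])
[4] timeout(2) → N2(prim v2 [-])
[5] deliver 2→0 → N0(back v2 [-])
[6] deliver 0→2 → ∅
[7] propose(1,'p') → ∅
[8] deliver 1→0 → ∅
[9] deliver 0→1 → ∅
[10] propose(1,'x') → ∅
[11] deliver 1→2 → ∅
[12] deliver 2→1 → N1(back v2 [-])
[13] deliver 1→2 → ∅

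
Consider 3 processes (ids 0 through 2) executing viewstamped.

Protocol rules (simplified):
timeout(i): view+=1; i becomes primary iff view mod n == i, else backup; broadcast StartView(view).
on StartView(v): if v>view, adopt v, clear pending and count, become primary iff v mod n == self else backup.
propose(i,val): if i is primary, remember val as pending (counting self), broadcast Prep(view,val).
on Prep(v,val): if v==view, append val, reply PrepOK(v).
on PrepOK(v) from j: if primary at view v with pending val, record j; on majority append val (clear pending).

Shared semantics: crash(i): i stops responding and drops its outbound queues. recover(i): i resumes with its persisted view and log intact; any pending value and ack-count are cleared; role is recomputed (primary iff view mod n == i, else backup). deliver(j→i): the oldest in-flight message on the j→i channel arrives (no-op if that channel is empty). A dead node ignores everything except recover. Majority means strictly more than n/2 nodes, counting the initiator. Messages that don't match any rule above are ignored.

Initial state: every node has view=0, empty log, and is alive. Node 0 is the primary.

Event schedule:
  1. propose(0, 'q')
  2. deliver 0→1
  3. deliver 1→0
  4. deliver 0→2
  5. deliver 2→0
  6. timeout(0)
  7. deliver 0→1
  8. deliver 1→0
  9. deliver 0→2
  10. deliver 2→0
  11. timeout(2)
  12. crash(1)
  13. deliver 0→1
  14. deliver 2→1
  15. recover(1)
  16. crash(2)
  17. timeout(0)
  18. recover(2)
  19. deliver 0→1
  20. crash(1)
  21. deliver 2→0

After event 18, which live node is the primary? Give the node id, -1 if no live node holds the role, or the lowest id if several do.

1. propose(0,'q'):  nop
2. deliver 0→1:  <1:back v0 q>
3. deliver 1→0:  <0:prim v0 q>
4. deliver 0→2:  <2:back v0 q>
5. deliver 2→0:  nop
6. timeout(0):  <0:back v1 q>
7. deliver 0→1:  <1:prim v1 q>
8. deliver 1→0:  nop
9. deliver 0→2:  <2:back v1 q>
10. deliver 2→0:  nop
11. timeout(2):  <2:prim v2 q>
12. crash(1):  <1:✗prim v1 q>
13. deliver 0→1:  nop
14. deliver 2→1:  nop
15. recover(1):  <1:prim v1 q>
16. crash(2):  <2:✗prim v2 q>
17. timeout(0):  <0:back v2 q>
18. recover(2):  <2:prim v2 q>

1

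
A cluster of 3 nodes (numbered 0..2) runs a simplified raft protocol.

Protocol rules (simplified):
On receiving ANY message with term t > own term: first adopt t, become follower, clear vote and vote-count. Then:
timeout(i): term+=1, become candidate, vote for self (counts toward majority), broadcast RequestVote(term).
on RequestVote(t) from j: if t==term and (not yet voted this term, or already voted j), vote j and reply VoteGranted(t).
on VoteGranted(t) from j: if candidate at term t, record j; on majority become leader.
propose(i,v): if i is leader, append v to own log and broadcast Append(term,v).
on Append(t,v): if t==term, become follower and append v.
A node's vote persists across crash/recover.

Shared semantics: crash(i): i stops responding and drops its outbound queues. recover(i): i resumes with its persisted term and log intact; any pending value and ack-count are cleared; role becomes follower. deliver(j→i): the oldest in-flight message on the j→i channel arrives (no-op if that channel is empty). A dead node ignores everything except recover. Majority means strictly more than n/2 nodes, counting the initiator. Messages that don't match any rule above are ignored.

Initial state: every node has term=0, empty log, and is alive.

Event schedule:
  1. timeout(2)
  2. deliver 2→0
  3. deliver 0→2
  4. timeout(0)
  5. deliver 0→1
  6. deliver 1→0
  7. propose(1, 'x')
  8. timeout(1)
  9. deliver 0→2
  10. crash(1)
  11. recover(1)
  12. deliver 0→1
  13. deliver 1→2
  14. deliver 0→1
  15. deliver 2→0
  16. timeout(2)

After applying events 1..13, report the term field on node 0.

[1] timeout(2) → N2(cand t1 [-])
[2] deliver 2→0 → N0(foll t1 [-])
[3] deliver 0→2 → N2(lead t1 [-])
[4] timeout(0) → N0(cand t2 [-])
[5] deliver 0→1 → N1(foll t2 [-])
[6] deliver 1→0 → N0(lead t2 [-])
[7] propose(1,'x') → ∅
[8] timeout(1) → N1(cand t3 [-])
[9] deliver 0→2 → N2(foll t2 [-])
[10] crash(1) → N1(✗cand t3 [-])
[11] recover(1) → N1(foll t3 [-])
[12] deliver 0→1 → ∅
[13] deliver 1→2 → ∅

2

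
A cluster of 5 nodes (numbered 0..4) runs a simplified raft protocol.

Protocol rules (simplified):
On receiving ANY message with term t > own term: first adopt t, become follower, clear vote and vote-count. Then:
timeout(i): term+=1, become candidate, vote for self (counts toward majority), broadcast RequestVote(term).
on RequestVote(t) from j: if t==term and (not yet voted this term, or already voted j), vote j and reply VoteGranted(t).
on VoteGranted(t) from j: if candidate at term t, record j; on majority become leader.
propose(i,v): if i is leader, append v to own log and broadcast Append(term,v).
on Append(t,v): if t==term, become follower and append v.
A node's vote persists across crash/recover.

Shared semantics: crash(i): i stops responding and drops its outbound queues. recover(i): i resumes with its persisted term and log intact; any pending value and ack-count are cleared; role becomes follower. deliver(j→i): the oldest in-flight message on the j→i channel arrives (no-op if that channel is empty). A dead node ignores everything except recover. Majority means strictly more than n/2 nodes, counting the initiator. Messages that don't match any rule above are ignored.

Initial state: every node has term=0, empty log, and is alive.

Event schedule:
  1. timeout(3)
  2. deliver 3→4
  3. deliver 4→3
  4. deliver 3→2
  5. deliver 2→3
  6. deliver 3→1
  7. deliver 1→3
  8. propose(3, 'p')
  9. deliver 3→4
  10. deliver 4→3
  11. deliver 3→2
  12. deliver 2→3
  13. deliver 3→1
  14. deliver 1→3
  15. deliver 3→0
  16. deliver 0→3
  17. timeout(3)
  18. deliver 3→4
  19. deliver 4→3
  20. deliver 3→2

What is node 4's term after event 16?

e1 timeout(3): 3[cand,t=1,-]
e2 deliver 3→4: 4[foll,t=1,-]
e3 deliver 4→3: ·
e4 deliver 3→2: 2[foll,t=1,-]
e5 deliver 2→3: 3[lead,t=1,-]
e6 deliver 3→1: 1[foll,t=1,-]
e7 deliver 1→3: ·
e8 propose(3,'p'): 3[lead,t=1,p]
e9 deliver 3→4: 4[foll,t=1,p]
e10 deliver 4→3: ·
e11 deliver 3→2: 2[foll,t=1,p]
e12 deliver 2→3: ·
e13 deliver 3→1: 1[foll,t=1,p]
e14 deliver 1→3: ·
e15 deliver 3→0: 0[foll,t=1,-]
e16 deliver 0→3: ·

1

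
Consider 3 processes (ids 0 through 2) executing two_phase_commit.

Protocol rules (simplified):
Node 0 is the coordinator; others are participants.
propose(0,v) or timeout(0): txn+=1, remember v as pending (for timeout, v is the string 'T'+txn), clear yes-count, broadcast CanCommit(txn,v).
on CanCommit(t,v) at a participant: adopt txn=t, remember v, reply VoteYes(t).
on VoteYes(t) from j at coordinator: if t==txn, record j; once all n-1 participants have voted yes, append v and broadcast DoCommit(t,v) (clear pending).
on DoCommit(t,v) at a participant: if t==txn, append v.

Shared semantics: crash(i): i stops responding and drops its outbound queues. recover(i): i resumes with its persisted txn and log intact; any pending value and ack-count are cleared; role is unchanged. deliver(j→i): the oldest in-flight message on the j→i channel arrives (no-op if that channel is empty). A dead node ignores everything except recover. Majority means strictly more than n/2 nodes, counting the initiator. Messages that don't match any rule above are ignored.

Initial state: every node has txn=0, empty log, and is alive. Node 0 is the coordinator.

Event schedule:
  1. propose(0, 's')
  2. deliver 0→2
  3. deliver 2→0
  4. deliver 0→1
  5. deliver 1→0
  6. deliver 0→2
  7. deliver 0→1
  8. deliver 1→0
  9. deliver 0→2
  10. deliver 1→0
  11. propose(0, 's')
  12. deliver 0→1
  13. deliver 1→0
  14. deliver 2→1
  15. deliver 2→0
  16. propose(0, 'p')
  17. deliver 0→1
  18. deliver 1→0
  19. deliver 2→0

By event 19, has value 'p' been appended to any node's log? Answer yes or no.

e1 propose(0,'s'): 0[coor,t=1,-]
e2 deliver 0→2: 2[part,t=1,-]
e3 deliver 2→0: ·
e4 deliver 0→1: 1[part,t=1,-]
e5 deliver 1→0: 0[coor,t=1,s]
e6 deliver 0→2: 2[part,t=1,s]
e7 deliver 0→1: 1[part,t=1,s]
e8 deliver 1→0: ·
e9 deliver 0→2: ·
e10 deliver 1→0: ·
e11 propose(0,'s'): 0[coor,t=2,s]
e12 deliver 0→1: 1[part,t=2,s]
e13 deliver 1→0: ·
e14 deliver 2→1: ·
e15 deliver 2→0: ·
e16 propose(0,'p'): 0[coor,t=3,s]
e17 deliver 0→1: 1[part,t=3,s]
e18 deliver 1→0: ·
e19 deliver 2→0: ·

no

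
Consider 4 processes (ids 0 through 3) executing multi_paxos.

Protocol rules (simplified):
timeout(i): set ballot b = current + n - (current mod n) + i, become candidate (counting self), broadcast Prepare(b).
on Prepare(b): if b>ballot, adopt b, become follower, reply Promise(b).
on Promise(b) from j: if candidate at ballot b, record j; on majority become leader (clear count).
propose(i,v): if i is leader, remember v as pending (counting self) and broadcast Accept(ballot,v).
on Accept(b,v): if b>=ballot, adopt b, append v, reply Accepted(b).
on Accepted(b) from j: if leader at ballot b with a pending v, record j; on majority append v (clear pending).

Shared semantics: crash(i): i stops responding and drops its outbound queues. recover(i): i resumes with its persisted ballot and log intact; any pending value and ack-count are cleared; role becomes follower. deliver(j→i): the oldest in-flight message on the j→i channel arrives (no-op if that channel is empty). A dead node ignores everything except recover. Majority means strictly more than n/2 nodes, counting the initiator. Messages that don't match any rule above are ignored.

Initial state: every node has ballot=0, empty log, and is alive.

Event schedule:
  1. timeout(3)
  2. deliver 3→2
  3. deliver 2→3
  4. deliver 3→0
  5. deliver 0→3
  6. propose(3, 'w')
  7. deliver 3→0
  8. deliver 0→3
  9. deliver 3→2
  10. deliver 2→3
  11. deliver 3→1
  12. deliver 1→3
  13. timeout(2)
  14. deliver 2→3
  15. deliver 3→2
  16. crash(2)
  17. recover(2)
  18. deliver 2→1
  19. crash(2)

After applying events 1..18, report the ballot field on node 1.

after 1 — timeout(3): n3:cand/b7/[-]
after 2 — deliver 3→2: n2:foll/b7/[-]
after 3 — deliver 2→3: ·
after 4 — deliver 3→0: n0:foll/b7/[-]
after 5 — deliver 0→3: n3:lead/b7/[-]
after 6 — propose(3,'w'): ·
after 7 — deliver 3→0: n0:foll/b7/[w]
after 8 — deliver 0→3: ·
after 9 — deliver 3→2: n2:foll/b7/[w]
after 10 — deliver 2→3: n3:lead/b7/[w]
after 11 — deliver 3→1: n1:foll/b7/[-]
after 12 — deliver 1→3: ·
after 13 — timeout(2): n2:cand/b10/[w]
after 14 — deliver 2→3: n3:foll/b10/[w]
after 15 — deliver 3→2: ·
after 16 — crash(2): n2:✗cand/b10/[w]
after 17 — recover(2): n2:foll/b10/[w]
after 18 — deliver 2→1: ·

7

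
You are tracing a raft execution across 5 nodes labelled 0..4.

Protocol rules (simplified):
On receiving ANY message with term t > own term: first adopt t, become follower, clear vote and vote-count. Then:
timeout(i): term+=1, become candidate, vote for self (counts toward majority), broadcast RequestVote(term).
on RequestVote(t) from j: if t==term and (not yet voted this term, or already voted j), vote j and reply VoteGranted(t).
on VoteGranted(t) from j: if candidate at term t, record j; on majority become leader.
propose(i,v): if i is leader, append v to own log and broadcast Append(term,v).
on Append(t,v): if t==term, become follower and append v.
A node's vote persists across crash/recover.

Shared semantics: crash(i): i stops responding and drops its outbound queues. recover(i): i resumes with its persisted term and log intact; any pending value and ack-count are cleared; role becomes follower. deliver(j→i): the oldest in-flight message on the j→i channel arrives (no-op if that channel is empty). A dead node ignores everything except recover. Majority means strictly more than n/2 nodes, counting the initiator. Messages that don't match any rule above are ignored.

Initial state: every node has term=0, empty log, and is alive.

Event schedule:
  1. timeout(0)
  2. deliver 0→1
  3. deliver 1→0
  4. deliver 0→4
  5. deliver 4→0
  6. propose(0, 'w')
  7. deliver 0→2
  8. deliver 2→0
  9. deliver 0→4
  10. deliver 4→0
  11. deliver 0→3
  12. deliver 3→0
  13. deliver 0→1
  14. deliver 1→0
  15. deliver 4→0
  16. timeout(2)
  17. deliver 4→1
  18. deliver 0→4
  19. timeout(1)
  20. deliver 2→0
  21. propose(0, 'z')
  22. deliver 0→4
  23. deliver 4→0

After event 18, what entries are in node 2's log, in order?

empty

after 1 — timeout(0): n0:cand/t1/[-]
after 2 — deliver 0→1: n1:foll/t1/[-]
after 3 — deliver 1→0: ·
after 4 — deliver 0→4: n4:foll/t1/[-]
after 5 — deliver 4→0: n0:lead/t1/[-]
after 6 — propose(0,'w'): n0:lead/t1/[w]
after 7 — deliver 0→2: n2:foll/t1/[-]
after 8 — deliver 2→0: ·
after 9 — deliver 0→4: n4:foll/t1/[w]
after 10 — deliver 4→0: ·
after 11 — deliver 0→3: n3:foll/t1/[-]
after 12 — deliver 3→0: ·
after 13 — deliver 0→1: n1:foll/t1/[w]
after 14 — deliver 1→0: ·
after 15 — deliver 4→0: ·
after 16 — timeout(2): n2:cand/t2/[-]
after 17 — deliver 4→1: ·
after 18 — deliver 0→4: ·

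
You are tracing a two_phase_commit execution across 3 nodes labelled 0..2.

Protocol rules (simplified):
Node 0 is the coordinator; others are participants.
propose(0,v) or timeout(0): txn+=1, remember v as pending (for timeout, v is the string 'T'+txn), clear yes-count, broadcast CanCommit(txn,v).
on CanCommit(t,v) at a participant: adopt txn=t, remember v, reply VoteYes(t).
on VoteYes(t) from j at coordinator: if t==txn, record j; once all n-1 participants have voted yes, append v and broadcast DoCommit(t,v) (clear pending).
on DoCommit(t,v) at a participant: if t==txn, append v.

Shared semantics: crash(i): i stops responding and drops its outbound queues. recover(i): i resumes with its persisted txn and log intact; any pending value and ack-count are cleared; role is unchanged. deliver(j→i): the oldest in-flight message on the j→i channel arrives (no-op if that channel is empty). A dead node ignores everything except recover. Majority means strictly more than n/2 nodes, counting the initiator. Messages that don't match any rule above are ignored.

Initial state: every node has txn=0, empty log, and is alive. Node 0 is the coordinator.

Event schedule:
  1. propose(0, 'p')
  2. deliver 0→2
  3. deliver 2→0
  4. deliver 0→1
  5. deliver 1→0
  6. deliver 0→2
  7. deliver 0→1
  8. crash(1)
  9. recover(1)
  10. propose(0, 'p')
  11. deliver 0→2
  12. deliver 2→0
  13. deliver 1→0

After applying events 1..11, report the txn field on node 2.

step 1 propose(0,'p'): 0={coor,t=1,log=-}
step 2 deliver 0→2: 2={part,t=1,log=-}
step 3 deliver 2→0: —
step 4 deliver 0→1: 1={part,t=1,log=-}
step 5 deliver 1→0: 0={coor,t=1,log=p}
step 6 deliver 0→2: 2={part,t=1,log=p}
step 7 deliver 0→1: 1={part,t=1,log=p}
step 8 crash(1): 1={✗part,t=1,log=p}
step 9 recover(1): 1={part,t=1,log=p}
step 10 propose(0,'p'): 0={coor,t=2,log=p}
step 11 deliver 0→2: 2={part,t=2,log=p}

2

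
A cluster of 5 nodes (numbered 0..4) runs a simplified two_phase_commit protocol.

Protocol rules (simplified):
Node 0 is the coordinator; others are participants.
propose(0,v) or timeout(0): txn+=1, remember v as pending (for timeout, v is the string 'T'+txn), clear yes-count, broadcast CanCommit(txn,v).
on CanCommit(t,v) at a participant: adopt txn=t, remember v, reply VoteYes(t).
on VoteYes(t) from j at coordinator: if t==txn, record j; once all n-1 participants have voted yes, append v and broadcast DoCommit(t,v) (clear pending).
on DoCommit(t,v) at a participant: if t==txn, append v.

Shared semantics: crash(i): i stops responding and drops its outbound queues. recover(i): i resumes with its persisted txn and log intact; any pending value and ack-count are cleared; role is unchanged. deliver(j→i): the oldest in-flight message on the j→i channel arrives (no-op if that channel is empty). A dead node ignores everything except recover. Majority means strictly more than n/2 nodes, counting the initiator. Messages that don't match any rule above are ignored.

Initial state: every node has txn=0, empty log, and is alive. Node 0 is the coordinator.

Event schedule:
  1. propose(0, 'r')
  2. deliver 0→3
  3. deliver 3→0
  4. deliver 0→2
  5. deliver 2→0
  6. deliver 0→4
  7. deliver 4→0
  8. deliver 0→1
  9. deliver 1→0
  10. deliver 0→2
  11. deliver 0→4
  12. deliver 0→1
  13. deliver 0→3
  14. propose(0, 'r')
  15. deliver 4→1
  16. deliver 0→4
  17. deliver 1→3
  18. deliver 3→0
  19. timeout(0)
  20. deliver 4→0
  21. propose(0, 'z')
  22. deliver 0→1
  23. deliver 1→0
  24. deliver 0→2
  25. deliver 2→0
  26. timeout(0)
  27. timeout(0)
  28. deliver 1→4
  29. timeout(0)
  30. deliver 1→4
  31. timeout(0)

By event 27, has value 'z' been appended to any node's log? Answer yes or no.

no

e1 propose(0,'r'): 0[coor,t=1,-]
e2 deliver 0→3: 3[part,t=1,-]
e3 deliver 3→0: ·
e4 deliver 0→2: 2[part,t=1,-]
e5 deliver 2→0: ·
e6 deliver 0→4: 4[part,t=1,-]
e7 deliver 4→0: ·
e8 deliver 0→1: 1[part,t=1,-]
e9 deliver 1→0: 0[coor,t=1,r]
e10 deliver 0→2: 2[part,t=1,r]
e11 deliver 0→4: 4[part,t=1,r]
e12 deliver 0→1: 1[part,t=1,r]
e13 deliver 0→3: 3[part,t=1,r]
e14 propose(0,'r'): 0[coor,t=2,r]
e15 deliver 4→1: ·
e16 deliver 0→4: 4[part,t=2,r]
e17 deliver 1→3: ·
e18 deliver 3→0: ·
e19 timeout(0): 0[coor,t=3,r]
e20 deliver 4→0: ·
e21 propose(0,'z'): 0[coor,t=4,r]
e22 deliver 0→1: 1[part,t=2,r]
e23 deliver 1→0: ·
e24 deliver 0→2: 2[part,t=2,r]
e25 deliver 2→0: ·
e26 timeout(0): 0[coor,t=5,r]
e27 timeout(0): 0[coor,t=6,r]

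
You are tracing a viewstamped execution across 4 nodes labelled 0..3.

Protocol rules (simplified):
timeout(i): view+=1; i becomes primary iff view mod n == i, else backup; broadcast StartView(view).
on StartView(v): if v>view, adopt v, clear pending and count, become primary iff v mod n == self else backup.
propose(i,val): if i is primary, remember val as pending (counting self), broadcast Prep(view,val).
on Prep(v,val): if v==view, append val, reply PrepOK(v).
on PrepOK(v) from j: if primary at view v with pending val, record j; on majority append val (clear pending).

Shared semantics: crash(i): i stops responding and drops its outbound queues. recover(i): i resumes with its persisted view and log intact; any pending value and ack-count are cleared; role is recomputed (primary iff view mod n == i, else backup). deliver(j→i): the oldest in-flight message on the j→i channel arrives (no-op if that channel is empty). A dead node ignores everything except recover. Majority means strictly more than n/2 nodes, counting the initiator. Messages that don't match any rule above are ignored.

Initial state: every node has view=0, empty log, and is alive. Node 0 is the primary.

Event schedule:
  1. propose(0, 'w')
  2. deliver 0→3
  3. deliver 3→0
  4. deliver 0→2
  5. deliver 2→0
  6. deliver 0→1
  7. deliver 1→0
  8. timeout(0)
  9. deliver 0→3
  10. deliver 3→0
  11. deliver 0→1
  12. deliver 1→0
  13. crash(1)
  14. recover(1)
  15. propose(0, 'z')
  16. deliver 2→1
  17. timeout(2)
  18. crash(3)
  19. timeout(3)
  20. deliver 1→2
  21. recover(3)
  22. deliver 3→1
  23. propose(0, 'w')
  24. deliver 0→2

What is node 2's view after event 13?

0

step 1 propose(0,'w'): —
step 2 deliver 0→3: 3={back,v=0,log=w}
step 3 deliver 3→0: —
step 4 deliver 0→2: 2={back,v=0,log=w}
step 5 deliver 2→0: 0={prim,v=0,log=w}
step 6 deliver 0→1: 1={back,v=0,log=w}
step 7 deliver 1→0: —
step 8 timeout(0): 0={back,v=1,log=w}
step 9 deliver 0→3: 3={back,v=1,log=w}
step 10 deliver 3→0: —
step 11 deliver 0→1: 1={prim,v=1,log=w}
step 12 deliver 1→0: —
step 13 crash(1): 1={✗prim,v=1,log=w}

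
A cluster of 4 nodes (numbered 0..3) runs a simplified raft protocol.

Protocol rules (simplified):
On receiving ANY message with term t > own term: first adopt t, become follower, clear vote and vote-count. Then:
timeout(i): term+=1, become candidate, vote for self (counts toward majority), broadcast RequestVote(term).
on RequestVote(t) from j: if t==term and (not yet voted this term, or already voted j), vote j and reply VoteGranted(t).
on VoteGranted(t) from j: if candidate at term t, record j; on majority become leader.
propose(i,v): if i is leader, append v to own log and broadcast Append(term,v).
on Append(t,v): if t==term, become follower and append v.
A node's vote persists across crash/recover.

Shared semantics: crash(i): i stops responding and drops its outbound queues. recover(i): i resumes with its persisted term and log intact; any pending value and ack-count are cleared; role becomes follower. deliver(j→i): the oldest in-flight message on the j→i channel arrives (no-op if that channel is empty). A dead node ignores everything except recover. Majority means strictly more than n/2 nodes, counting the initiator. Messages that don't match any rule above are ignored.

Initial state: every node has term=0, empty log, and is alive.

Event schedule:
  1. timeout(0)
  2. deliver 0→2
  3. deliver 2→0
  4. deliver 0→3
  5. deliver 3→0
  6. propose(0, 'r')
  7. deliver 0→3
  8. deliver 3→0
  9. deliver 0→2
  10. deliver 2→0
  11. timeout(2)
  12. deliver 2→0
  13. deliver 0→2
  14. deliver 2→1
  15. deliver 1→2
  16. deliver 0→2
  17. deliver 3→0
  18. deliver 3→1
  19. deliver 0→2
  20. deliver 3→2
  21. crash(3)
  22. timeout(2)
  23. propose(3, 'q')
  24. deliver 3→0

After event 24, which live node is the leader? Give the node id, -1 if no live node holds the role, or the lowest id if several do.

-1

e1 timeout(0): 0[cand,t=1,-]
e2 deliver 0→2: 2[foll,t=1,-]
e3 deliver 2→0: ·
e4 deliver 0→3: 3[foll,t=1,-]
e5 deliver 3→0: 0[lead,t=1,-]
e6 propose(0,'r'): 0[lead,t=1,r]
e7 deliver 0→3: 3[foll,t=1,r]
e8 deliver 3→0: ·
e9 deliver 0→2: 2[foll,t=1,r]
e10 deliver 2→0: ·
e11 timeout(2): 2[cand,t=2,r]
e12 deliver 2→0: 0[foll,t=2,r]
e13 deliver 0→2: ·
e14 deliver 2→1: 1[foll,t=2,-]
e15 deliver 1→2: 2[lead,t=2,r]
e16 deliver 0→2: ·
e17 deliver 3→0: ·
e18 deliver 3→1: ·
e19 deliver 0→2: ·
e20 deliver 3→2: ·
e21 crash(3): 3[✗foll,t=1,r]
e22 timeout(2): 2[cand,t=3,r]
e23 propose(3,'q'): ·
e24 deliver 3→0: ·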